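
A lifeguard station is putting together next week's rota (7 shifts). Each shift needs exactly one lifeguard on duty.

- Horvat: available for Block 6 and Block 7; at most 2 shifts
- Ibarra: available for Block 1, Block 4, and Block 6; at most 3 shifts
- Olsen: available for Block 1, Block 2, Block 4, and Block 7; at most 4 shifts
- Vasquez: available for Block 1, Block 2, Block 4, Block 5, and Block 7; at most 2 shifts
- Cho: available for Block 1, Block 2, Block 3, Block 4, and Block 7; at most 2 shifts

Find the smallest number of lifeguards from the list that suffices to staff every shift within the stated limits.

3

7 slots to fill and no one can take more than 4, so at least ⌈7/4⌉ = 2 lifeguards are needed.
Shifts {Block 3, Block 5, Block 6} need 3 slots, but among the lifeguards available for them (Horvat, Ibarra, Vasquez, and Cho) any 2 together supply at most 2. So 2 lifeguards are not enough.
Ibarra, Vasquez, and Cho alone can cover everything: Block 1→Ibarra, Block 2→Vasquez, Block 3→Cho, Block 4→Ibarra, Block 5→Vasquez, Block 6→Ibarra, Block 7→Cho.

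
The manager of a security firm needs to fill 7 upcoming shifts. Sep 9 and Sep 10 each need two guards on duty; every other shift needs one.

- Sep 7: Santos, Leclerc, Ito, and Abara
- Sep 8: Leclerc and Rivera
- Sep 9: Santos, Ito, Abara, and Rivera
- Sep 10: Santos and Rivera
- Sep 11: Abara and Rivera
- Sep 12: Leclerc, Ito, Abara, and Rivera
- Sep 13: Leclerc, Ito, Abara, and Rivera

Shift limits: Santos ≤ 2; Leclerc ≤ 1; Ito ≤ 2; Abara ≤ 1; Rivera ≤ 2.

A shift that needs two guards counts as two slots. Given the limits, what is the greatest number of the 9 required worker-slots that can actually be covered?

Total capacity across all guards is 2+1+2+1+2 = 8, and 9 slots are needed, so at most 8 can be filled.
An assignment achieving 8: Sep 7→Santos, Sep 8→Leclerc, Sep 9→Ito+Rivera, Sep 10→Santos+Rivera, Sep 11→Abara, Sep 12→Ito.
Loads: Santos 2/2, Leclerc 1/1, Ito 2/2, Abara 1/1, Rivera 2/2.

8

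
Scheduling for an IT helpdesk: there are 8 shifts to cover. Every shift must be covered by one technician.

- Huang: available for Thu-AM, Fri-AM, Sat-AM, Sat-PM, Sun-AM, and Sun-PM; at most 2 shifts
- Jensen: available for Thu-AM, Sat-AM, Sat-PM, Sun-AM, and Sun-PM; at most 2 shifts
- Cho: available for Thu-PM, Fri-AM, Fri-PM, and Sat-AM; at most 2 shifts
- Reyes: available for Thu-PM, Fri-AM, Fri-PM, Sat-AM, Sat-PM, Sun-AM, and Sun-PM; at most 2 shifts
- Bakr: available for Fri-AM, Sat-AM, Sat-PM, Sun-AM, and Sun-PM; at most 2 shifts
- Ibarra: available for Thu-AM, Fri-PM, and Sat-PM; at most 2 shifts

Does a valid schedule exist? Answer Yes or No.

Yes

One valid schedule: Thu-AM→Huang, Thu-PM→Cho, Fri-AM→Huang, Fri-PM→Cho, Sat-AM→Reyes, Sat-PM→Reyes, Sun-AM→Jensen, Sun-PM→Jensen.
Loads: Huang 2/2, Jensen 2/2, Cho 2/2, Reyes 2/2, Bakr 0/2, Ibarra 0/2 — all within limits.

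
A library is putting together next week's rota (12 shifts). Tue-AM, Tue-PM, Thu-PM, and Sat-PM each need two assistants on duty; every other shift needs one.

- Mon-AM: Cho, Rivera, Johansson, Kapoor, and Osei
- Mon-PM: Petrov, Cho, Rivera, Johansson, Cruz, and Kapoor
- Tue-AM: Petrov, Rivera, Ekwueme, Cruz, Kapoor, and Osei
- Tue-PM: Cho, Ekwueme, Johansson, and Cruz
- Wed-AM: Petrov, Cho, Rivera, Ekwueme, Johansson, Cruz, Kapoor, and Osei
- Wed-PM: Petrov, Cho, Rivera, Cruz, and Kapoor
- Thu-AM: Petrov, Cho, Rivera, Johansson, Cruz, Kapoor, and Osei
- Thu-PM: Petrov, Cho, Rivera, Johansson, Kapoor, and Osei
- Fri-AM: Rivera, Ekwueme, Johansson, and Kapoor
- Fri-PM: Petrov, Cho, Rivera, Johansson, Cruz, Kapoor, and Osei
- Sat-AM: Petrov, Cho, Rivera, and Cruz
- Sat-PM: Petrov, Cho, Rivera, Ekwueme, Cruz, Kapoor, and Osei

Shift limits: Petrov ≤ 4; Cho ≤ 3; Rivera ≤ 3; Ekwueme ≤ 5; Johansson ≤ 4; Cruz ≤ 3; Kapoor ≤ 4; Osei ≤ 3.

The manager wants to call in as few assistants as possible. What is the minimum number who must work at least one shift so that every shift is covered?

4

16 slots to fill and no one can take more than 5, so at least ⌈16/5⌉ = 4 assistants are needed.
Petrov, Cho, Ekwueme, and Johansson alone can cover everything: Mon-AM→Cho, Mon-PM→Petrov, Tue-AM→Petrov+Ekwueme, Tue-PM→Ekwueme+Johansson, Wed-AM→Ekwueme, Wed-PM→Petrov, Thu-AM→Johansson, Thu-PM→Cho+Johansson, Fri-AM→Ekwueme, Fri-PM→Johansson, Sat-AM→Petrov, Sat-PM→Cho+Ekwueme.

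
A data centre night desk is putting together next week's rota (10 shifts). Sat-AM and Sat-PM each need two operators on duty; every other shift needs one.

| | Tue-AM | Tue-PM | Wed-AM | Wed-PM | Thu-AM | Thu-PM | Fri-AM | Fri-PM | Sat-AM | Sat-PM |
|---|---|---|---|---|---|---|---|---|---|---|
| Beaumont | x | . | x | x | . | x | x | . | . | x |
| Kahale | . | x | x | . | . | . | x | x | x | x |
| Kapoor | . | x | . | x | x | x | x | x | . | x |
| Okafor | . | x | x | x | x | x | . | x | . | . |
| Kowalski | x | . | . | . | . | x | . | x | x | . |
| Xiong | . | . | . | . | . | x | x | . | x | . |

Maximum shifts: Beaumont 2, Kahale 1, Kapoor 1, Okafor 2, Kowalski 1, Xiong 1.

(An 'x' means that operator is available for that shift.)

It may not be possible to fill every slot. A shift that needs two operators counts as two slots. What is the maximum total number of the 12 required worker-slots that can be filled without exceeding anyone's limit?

Total capacity across all operators is 2+1+1+2+1+1 = 8, and 12 slots are needed, so at most 8 can be filled.
An assignment achieving 8: Tue-AM→Beaumont, Tue-PM→Kahale, Wed-AM→Beaumont, Wed-PM→Okafor, Thu-AM→Kapoor, Fri-PM→Okafor, Sat-AM→Kowalski+Xiong.
Loads: Beaumont 2/2, Kahale 1/1, Kapoor 1/1, Okafor 2/2, Kowalski 1/1, Xiong 1/1.

8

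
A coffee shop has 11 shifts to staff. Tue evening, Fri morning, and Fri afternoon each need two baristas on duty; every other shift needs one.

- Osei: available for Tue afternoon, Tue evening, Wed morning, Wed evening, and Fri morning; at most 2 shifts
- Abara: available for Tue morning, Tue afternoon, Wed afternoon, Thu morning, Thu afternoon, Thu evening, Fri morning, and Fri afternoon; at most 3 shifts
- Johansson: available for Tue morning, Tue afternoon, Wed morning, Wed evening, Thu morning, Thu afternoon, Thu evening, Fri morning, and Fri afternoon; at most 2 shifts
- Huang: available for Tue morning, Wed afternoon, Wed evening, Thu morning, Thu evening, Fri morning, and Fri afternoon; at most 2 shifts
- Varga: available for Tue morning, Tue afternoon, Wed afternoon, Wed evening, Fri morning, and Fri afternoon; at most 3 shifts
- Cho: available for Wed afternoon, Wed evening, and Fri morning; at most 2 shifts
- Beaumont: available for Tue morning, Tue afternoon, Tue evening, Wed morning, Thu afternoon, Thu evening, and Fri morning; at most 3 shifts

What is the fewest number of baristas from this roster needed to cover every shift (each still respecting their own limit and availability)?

6

14 slots to fill and no one can take more than 3, so at least ⌈14/3⌉ = 5 baristas are needed.
Any 5 baristas together have capacity at most 3+3+3+2+2 = 13 < 14 slots, so 5 can never suffice.
Osei, Abara, Johansson, Huang, Varga, and Beaumont alone can cover everything: Tue morning→Huang, Tue afternoon→Varga, Tue evening→Osei+Beaumont, Wed morning→Osei, Wed afternoon→Abara, Wed evening→Johansson, Thu morning→Abara, Thu afternoon→Abara, Thu evening→Johansson, Fri morning→Varga+Beaumont, Fri afternoon→Huang+Varga.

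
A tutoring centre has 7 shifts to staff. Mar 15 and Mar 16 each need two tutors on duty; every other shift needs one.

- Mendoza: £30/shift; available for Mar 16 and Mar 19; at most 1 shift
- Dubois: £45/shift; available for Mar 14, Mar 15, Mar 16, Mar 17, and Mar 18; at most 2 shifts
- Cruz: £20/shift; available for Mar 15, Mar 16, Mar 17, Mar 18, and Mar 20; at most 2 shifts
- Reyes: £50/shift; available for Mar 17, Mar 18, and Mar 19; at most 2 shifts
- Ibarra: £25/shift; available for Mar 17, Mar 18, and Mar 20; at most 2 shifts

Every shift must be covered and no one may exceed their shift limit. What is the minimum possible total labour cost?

£310

Mar 14 can only be covered by Dubois, so that assignment is forced.
Mar 15 can only be covered by Dubois and Cruz, so that assignment is forced.
Picking the cheapest available tutor for each shift independently would cost £250, but that ignores the shift limits.
An optimal schedule: Mar 14→Dubois, Mar 15→Dubois+Cruz, Mar 16→Mendoza+Cruz, Mar 17→Reyes, Mar 18→Ibarra, Mar 19→Reyes, Mar 20→Ibarra.
Total: 45 + 45 + 20 + 30 + 20 + 50 + 25 + 50 + 25 = £310.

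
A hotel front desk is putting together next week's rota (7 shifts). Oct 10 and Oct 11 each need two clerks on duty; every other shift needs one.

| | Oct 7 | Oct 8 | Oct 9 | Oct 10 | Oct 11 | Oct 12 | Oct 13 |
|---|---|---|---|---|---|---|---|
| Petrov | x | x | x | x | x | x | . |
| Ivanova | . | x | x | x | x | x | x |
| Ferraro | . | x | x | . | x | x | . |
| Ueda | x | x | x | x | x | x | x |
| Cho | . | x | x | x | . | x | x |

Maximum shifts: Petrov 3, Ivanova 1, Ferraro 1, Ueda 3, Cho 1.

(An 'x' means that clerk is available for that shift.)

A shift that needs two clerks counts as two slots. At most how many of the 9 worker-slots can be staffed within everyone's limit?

Total capacity across all clerks is 3+1+1+3+1 = 9, and 9 slots are needed, so at most 9 can be filled.
An assignment achieving 9: Oct 7→Petrov, Oct 8→Ueda, Oct 9→Ueda, Oct 10→Petrov+Ueda, Oct 11→Petrov+Ferraro, Oct 12→Cho, Oct 13→Ivanova.
Loads: Petrov 3/3, Ivanova 1/1, Ferraro 1/1, Ueda 3/3, Cho 1/1.

9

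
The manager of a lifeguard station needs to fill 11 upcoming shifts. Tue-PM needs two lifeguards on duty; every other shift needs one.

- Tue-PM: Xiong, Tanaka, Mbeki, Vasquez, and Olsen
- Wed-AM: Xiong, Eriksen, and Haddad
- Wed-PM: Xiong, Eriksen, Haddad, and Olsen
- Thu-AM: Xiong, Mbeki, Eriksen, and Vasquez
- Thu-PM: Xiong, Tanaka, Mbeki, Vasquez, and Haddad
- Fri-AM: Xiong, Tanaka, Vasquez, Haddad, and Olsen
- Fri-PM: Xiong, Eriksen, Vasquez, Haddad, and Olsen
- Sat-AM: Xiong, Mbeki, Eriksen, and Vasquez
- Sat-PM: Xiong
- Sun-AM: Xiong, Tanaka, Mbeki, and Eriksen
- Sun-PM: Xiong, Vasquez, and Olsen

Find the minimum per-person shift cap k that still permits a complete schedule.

With 7 lifeguards and 12 worker-slots to fill, someone must work at least ⌈12/7⌉ = 2 shifts, so k ≥ 2.
k = 2 works: Tue-PM→Vasquez+Olsen, Wed-AM→Xiong, Wed-PM→Eriksen, Thu-AM→Mbeki, Thu-PM→Tanaka, Fri-AM→Haddad, Fri-PM→Eriksen, Sat-AM→Mbeki, Sat-PM→Xiong, Sun-AM→Tanaka, Sun-PM→Vasquez.
Loads: Xiong 2, Tanaka 2, Mbeki 2, Eriksen 2, Vasquez 2, Haddad 1, Olsen 1 — all ≤ 2.

2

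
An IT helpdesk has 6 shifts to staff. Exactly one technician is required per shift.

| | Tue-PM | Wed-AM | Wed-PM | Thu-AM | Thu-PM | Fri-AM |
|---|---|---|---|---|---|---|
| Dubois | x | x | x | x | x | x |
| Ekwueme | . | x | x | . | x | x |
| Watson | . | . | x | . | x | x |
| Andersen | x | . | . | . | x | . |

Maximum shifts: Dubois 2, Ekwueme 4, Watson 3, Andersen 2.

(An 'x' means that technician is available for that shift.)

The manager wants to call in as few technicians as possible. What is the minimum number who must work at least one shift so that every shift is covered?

6 slots to fill and no one can take more than 4, so at least ⌈6/4⌉ = 2 technicians are needed.
Dubois and Ekwueme alone can cover everything: Tue-PM→Dubois, Wed-AM→Ekwueme, Wed-PM→Ekwueme, Thu-AM→Dubois, Thu-PM→Ekwueme, Fri-AM→Ekwueme.

2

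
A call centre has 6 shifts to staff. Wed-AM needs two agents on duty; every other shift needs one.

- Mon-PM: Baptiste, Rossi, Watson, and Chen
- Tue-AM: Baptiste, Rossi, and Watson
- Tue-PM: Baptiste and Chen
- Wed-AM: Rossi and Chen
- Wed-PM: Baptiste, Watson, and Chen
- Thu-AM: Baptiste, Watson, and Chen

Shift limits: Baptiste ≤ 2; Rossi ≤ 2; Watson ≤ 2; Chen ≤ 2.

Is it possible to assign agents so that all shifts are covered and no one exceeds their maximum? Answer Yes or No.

Yes

Wed-AM can only be covered by Rossi and Chen, so that assignment is forced.
One valid schedule: Mon-PM→Rossi, Tue-AM→Baptiste, Tue-PM→Baptiste, Wed-AM→Rossi+Chen, Wed-PM→Watson, Thu-AM→Watson.
Loads: Baptiste 2/2, Rossi 2/2, Watson 2/2, Chen 1/2 — all within limits.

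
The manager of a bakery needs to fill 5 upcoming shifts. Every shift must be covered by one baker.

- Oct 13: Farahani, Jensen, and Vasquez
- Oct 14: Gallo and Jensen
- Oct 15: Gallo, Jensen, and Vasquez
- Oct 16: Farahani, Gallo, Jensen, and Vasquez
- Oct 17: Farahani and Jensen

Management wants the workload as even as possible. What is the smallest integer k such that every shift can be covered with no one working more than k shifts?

2

With 4 bakers and 5 worker-slots to fill, someone must work at least ⌈5/4⌉ = 2 shifts, so k ≥ 2.
k = 2 works: Oct 13→Farahani, Oct 14→Gallo, Oct 15→Gallo, Oct 16→Jensen, Oct 17→Farahani.
Loads: Farahani 2, Gallo 2, Jensen 1, Vasquez 0 — all ≤ 2.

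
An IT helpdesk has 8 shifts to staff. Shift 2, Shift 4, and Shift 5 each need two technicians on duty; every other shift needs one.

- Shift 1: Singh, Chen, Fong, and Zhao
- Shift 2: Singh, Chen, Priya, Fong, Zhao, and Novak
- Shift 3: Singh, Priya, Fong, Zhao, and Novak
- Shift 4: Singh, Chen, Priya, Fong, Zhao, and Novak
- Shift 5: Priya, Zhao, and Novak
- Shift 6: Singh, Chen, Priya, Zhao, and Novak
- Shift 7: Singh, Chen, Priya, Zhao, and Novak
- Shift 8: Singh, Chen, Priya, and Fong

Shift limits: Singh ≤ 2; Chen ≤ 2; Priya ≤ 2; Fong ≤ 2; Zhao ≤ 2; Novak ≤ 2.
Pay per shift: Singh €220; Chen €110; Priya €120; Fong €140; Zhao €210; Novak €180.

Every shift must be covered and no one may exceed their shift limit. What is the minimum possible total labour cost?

€1740

Picking the cheapest available technician for each shift independently would cost €1320, but that ignores the shift limits.
An optimal schedule: Shift 1→Chen, Shift 2→Fong+Zhao, Shift 3→Priya, Shift 4→Fong+Singh, Shift 5→Priya+Novak, Shift 6→Novak, Shift 7→Zhao, Shift 8→Chen.
Total: 110 + 140 + 210 + 120 + 140 + 220 + 120 + 180 + 180 + 210 + 110 = €1740.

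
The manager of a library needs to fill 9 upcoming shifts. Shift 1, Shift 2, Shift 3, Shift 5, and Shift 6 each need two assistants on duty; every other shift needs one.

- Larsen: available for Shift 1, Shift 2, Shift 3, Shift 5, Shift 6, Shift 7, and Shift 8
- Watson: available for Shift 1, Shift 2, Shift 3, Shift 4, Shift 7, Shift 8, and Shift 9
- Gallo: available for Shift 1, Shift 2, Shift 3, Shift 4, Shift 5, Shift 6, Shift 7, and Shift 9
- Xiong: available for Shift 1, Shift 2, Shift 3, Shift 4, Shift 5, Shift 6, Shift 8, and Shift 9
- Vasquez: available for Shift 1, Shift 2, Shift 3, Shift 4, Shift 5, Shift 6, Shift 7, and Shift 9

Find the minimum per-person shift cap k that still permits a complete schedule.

3

With 5 assistants and 14 worker-slots to fill, someone must work at least ⌈14/5⌉ = 3 shifts, so k ≥ 3.
k = 3 works: Shift 1→Watson+Gallo, Shift 2→Xiong+Vasquez, Shift 3→Xiong+Vasquez, Shift 4→Watson, Shift 5→Larsen+Gallo, Shift 6→Gallo+Xiong, Shift 7→Larsen, Shift 8→Larsen, Shift 9→Watson.
Loads: Larsen 3, Watson 3, Gallo 3, Xiong 3, Vasquez 2 — all ≤ 3.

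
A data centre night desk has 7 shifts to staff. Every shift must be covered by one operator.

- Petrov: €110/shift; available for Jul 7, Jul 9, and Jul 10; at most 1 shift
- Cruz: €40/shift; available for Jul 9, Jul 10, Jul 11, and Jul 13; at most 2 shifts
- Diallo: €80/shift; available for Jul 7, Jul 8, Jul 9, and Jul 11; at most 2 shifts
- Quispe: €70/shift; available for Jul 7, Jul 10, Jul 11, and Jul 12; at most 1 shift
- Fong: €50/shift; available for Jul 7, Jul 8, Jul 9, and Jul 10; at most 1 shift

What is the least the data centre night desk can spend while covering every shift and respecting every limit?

€470

Jul 12 can only be covered by Quispe, so that assignment is forced.
Jul 13 can only be covered by Cruz, so that assignment is forced.
Picking the cheapest available operator for each shift independently would cost €330, but that ignores the shift limits.
An optimal schedule: Jul 7→Petrov, Jul 8→Diallo, Jul 9→Diallo, Jul 10→Fong, Jul 11→Cruz, Jul 12→Quispe, Jul 13→Cruz.
Total: 110 + 80 + 80 + 50 + 40 + 70 + 40 = €470.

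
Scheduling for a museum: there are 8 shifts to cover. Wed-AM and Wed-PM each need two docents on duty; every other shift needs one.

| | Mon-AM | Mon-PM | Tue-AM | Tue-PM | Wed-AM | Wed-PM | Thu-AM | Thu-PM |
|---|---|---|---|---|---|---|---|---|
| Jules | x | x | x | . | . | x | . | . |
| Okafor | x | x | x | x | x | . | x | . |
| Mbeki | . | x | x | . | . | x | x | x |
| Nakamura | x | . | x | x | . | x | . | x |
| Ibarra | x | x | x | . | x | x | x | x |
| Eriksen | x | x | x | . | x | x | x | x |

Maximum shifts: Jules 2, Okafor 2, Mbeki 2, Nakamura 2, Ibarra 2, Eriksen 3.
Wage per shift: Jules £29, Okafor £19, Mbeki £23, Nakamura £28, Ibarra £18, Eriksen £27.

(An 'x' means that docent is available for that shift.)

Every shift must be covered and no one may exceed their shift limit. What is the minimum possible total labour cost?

Picking the cheapest available docent for each shift independently would cost £187, but that ignores the shift limits.
An optimal schedule: Mon-AM→Eriksen, Mon-PM→Mbeki, Tue-AM→Eriksen, Tue-PM→Okafor, Wed-AM→Ibarra+Okafor, Wed-PM→Eriksen+Nakamura, Thu-AM→Ibarra, Thu-PM→Mbeki.
Total: 27 + 23 + 27 + 19 + 18 + 19 + 27 + 28 + 18 + 23 = £229.

£229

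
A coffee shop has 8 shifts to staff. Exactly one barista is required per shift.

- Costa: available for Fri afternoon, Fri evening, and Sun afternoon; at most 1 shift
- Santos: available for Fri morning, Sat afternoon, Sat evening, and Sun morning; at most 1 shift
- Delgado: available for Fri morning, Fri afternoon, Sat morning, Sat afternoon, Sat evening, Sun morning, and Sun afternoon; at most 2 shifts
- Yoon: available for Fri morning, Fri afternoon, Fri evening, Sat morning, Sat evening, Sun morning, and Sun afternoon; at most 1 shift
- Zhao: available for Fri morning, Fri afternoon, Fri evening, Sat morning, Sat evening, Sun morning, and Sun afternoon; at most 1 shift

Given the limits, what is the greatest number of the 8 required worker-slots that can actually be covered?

Total capacity across all baristas is 1+1+2+1+1 = 6, and 8 slots are needed, so at most 6 can be filled.
An assignment achieving 6: Fri morning→Delgado, Fri afternoon→Yoon, Fri evening→Costa, Sat morning→Delgado, Sat afternoon→Santos, Sat evening→Zhao.
Loads: Costa 1/1, Santos 1/1, Delgado 2/2, Yoon 1/1, Zhao 1/1.

6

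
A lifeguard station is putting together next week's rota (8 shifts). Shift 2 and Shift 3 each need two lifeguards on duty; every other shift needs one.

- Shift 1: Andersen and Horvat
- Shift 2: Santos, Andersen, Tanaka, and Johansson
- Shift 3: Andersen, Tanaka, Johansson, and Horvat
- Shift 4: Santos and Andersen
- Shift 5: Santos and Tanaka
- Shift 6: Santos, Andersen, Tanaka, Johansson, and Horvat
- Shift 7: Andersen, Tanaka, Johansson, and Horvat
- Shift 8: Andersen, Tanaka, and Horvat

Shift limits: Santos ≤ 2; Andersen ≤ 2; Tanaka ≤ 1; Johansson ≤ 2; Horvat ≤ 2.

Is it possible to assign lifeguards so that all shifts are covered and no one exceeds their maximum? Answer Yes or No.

Total capacity is 2+2+1+2+2 = 9 but 10 worker-slots are needed — infeasible.

No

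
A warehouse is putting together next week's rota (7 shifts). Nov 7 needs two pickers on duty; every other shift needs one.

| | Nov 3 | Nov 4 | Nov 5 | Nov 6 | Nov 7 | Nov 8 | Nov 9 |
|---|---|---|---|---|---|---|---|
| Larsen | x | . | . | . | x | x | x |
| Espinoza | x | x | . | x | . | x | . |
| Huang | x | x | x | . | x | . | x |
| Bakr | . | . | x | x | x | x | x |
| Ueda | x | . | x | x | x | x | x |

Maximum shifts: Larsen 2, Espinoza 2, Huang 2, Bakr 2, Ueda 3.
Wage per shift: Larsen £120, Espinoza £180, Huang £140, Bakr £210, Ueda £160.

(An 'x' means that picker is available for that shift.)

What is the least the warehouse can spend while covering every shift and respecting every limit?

£1180

Picking the cheapest available picker for each shift independently would cost £1060, but that ignores the shift limits.
An optimal schedule: Nov 3→Larsen, Nov 4→Huang, Nov 5→Huang, Nov 6→Ueda, Nov 7→Larsen+Ueda, Nov 8→Espinoza, Nov 9→Ueda.
Total: 120 + 140 + 140 + 160 + 120 + 160 + 180 + 160 = £1180.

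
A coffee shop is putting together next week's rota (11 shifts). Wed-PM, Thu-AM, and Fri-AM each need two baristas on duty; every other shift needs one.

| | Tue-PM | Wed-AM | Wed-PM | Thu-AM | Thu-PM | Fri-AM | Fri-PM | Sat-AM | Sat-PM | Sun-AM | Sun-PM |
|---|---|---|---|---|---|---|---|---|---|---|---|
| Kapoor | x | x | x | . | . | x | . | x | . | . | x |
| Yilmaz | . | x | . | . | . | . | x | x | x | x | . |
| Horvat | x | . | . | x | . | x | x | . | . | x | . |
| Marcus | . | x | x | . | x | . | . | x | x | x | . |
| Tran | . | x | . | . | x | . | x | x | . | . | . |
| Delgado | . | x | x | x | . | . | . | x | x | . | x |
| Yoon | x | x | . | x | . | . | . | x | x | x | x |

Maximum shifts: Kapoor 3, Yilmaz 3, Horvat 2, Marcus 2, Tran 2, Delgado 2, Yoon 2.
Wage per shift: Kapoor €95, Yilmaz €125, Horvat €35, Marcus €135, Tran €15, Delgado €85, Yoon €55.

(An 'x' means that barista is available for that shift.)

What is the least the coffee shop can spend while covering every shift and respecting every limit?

Fri-AM can only be covered by Kapoor and Horvat, so that assignment is forced.
Picking the cheapest available barista for each shift independently would cost €640, but that ignores the shift limits.
An optimal schedule: Tue-PM→Horvat, Wed-AM→Kapoor, Wed-PM→Delgado+Kapoor, Thu-AM→Yoon+Delgado, Thu-PM→Tran, Fri-AM→Horvat+Kapoor, Fri-PM→Tran, Sat-AM→Yilmaz, Sat-PM→Yilmaz, Sun-AM→Yilmaz, Sun-PM→Yoon.
Total: 35 + 95 + 85 + 95 + 55 + 85 + 15 + 35 + 95 + 15 + 125 + 125 + 125 + 55 = €1040.

€1040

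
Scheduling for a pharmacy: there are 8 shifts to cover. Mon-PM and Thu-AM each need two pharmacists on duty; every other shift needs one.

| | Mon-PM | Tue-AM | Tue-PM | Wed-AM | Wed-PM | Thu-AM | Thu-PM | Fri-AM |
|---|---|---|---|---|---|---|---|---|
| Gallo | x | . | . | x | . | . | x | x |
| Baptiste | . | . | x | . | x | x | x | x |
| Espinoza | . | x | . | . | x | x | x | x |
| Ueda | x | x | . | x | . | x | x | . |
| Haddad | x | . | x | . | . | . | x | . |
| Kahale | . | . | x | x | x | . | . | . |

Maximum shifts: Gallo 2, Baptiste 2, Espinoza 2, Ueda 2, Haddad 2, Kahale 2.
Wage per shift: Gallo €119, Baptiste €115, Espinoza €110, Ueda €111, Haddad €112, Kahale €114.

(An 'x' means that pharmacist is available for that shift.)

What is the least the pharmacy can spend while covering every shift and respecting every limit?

Picking the cheapest available pharmacist for each shift independently would cost €1107, but that ignores the shift limits.
An optimal schedule: Mon-PM→Ueda+Haddad, Tue-AM→Espinoza, Tue-PM→Haddad, Wed-AM→Kahale, Wed-PM→Kahale, Thu-AM→Espinoza+Ueda, Thu-PM→Baptiste, Fri-AM→Baptiste.
Total: 111 + 112 + 110 + 112 + 114 + 114 + 110 + 111 + 115 + 115 = €1124.

€1124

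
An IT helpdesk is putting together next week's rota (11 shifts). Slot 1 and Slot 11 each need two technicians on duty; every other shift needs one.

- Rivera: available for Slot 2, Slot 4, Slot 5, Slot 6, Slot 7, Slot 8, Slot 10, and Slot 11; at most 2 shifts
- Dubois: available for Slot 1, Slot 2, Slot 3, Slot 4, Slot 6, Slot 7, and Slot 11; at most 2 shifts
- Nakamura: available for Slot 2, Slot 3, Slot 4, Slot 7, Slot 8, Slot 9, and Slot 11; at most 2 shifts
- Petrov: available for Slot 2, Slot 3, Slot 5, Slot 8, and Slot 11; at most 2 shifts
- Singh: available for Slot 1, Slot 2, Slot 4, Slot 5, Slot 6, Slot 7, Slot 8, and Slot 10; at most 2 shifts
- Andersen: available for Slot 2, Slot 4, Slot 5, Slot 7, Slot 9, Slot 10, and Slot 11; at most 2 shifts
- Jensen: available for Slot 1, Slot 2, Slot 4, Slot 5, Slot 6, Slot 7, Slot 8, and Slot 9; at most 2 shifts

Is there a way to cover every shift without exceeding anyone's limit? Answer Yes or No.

One valid schedule: Slot 1→Dubois+Singh, Slot 2→Jensen, Slot 3→Dubois, Slot 4→Singh, Slot 5→Petrov, Slot 6→Rivera, Slot 7→Andersen, Slot 8→Nakamura, Slot 9→Nakamura, Slot 10→Rivera, Slot 11→Petrov+Andersen.
Loads: Rivera 2/2, Dubois 2/2, Nakamura 2/2, Petrov 2/2, Singh 2/2, Andersen 2/2, Jensen 1/2 — all within limits.

Yes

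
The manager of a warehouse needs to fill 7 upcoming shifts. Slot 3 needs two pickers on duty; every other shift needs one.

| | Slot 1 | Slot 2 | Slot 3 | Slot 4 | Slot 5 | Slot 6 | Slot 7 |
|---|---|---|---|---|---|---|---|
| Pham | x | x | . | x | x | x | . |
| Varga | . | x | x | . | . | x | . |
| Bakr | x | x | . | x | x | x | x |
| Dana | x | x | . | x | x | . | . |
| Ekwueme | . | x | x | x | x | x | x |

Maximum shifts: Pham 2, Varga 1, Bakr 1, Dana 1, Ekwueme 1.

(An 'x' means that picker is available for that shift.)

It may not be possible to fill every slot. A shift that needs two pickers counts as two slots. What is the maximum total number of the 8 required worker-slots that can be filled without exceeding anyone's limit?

Total capacity across all pickers is 2+1+1+1+1 = 6, and 8 slots are needed, so at most 6 can be filled.
An assignment achieving 6: Slot 1→Pham, Slot 3→Varga+Ekwueme, Slot 4→Pham, Slot 5→Dana, Slot 7→Bakr.
Loads: Pham 2/2, Varga 1/1, Bakr 1/1, Dana 1/1, Ekwueme 1/1.

6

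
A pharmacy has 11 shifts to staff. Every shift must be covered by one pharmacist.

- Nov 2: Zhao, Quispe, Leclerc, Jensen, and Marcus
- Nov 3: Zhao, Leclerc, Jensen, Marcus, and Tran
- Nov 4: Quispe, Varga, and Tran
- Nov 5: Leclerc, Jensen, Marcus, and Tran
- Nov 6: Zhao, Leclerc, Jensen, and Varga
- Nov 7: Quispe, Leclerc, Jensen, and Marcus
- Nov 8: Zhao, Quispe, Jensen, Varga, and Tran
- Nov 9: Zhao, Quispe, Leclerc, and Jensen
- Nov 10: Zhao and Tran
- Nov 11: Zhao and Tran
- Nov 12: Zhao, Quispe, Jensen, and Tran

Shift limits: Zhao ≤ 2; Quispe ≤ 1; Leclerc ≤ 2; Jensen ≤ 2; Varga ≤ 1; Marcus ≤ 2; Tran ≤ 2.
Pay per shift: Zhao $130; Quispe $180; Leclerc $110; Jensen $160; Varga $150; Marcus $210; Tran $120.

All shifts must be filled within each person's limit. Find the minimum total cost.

$1580

Picking the cheapest available pharmacist for each shift independently would cost $1260, but that ignores the shift limits.
An optimal schedule: Nov 2→Jensen, Nov 3→Marcus, Nov 4→Varga, Nov 5→Leclerc, Nov 6→Leclerc, Nov 7→Jensen, Nov 8→Quispe, Nov 9→Zhao, Nov 10→Tran, Nov 11→Tran, Nov 12→Zhao.
Total: 160 + 210 + 150 + 110 + 110 + 160 + 180 + 130 + 120 + 120 + 130 = $1580.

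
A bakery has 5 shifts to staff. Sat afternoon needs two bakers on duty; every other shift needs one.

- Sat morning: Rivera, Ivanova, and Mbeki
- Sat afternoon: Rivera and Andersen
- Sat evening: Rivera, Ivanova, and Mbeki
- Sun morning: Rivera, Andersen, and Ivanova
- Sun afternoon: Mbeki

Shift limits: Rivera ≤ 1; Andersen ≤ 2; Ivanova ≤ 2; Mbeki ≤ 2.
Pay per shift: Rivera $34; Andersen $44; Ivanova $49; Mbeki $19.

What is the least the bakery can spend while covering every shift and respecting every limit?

$209

Sat afternoon can only be covered by Rivera and Andersen, so that assignment is forced.
Sun afternoon can only be covered by Mbeki, so that assignment is forced.
Picking the cheapest available baker for each shift independently would cost $169, but that ignores the shift limits.
An optimal schedule: Sat morning→Mbeki, Sat afternoon→Rivera+Andersen, Sat evening→Ivanova, Sun morning→Andersen, Sun afternoon→Mbeki.
Total: 19 + 34 + 44 + 49 + 44 + 19 = $209.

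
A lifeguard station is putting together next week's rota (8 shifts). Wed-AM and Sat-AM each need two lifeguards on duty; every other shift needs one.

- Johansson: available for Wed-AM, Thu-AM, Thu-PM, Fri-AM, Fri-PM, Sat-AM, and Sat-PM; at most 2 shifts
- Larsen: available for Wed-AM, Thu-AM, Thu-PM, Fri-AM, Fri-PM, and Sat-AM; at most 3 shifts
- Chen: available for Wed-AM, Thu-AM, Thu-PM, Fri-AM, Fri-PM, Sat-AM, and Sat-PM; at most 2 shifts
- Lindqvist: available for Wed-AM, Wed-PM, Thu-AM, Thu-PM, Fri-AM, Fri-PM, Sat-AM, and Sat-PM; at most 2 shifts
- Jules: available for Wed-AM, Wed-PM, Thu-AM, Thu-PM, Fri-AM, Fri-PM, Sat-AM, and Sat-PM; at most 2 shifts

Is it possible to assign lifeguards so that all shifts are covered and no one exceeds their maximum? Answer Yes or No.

One valid schedule: Wed-AM→Chen+Lindqvist, Wed-PM→Lindqvist, Thu-AM→Johansson, Thu-PM→Larsen, Fri-AM→Larsen, Fri-PM→Larsen, Sat-AM→Chen+Jules, Sat-PM→Johansson.
Loads: Johansson 2/2, Larsen 3/3, Chen 2/2, Lindqvist 2/2, Jules 1/2 — all within limits.

Yes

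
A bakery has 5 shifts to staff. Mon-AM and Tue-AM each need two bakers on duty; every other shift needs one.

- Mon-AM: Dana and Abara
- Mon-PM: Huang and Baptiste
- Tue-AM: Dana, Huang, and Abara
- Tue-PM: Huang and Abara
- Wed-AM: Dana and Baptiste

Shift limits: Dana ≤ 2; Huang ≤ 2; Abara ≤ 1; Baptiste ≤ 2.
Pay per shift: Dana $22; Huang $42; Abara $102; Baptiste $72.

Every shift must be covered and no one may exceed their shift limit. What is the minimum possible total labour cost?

$374

Mon-AM can only be covered by Dana and Abara, so that assignment is forced.
Picking the cheapest available baker for each shift independently would cost $294, but that ignores the shift limits.
An optimal schedule: Mon-AM→Dana+Abara, Mon-PM→Baptiste, Tue-AM→Dana+Huang, Tue-PM→Huang, Wed-AM→Baptiste.
Total: 22 + 102 + 72 + 22 + 42 + 42 + 72 = $374.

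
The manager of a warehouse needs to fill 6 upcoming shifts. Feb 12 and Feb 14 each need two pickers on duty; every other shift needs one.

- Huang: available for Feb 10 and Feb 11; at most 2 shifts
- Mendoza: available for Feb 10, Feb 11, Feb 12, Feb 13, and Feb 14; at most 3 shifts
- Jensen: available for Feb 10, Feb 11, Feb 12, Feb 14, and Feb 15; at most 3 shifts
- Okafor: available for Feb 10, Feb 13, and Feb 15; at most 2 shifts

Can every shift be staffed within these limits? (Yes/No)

Feb 12 can only be covered by Mendoza and Jensen, so that assignment is forced.
Feb 14 can only be covered by Mendoza and Jensen, so that assignment is forced.
One valid schedule: Feb 10→Huang, Feb 11→Huang, Feb 12→Mendoza+Jensen, Feb 13→Mendoza, Feb 14→Mendoza+Jensen, Feb 15→Jensen.
Loads: Huang 2/2, Mendoza 3/3, Jensen 3/3, Okafor 0/2 — all within limits.

Yes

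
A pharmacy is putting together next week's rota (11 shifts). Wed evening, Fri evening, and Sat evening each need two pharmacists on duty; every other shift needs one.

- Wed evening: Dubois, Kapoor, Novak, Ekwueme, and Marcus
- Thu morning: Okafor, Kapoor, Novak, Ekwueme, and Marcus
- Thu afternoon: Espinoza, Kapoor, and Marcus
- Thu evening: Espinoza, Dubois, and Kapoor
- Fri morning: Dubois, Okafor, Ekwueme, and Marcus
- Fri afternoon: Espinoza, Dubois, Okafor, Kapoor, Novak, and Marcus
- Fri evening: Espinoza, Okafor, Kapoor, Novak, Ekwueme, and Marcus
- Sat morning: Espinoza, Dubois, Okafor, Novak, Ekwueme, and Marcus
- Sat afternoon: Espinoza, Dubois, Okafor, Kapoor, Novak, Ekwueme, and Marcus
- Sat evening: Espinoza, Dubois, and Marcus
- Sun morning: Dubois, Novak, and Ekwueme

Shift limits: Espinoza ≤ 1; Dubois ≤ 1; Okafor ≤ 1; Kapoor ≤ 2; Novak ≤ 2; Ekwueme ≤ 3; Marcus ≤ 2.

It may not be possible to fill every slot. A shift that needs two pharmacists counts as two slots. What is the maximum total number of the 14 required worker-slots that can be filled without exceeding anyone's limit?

Total capacity across all pharmacists is 1+1+1+2+2+3+2 = 12, and 14 slots are needed, so at most 12 can be filled.
An assignment achieving 12: Wed evening→Kapoor+Novak, Thu morning→Kapoor, Thu afternoon→Espinoza, Thu evening→Dubois, Fri morning→Okafor, Fri afternoon→Marcus, Fri evening→Ekwueme, Sat morning→Ekwueme, Sat afternoon→Ekwueme, Sat evening→Marcus, Sun morning→Novak.
Loads: Espinoza 1/1, Dubois 1/1, Okafor 1/1, Kapoor 2/2, Novak 2/2, Ekwueme 3/3, Marcus 2/2.

12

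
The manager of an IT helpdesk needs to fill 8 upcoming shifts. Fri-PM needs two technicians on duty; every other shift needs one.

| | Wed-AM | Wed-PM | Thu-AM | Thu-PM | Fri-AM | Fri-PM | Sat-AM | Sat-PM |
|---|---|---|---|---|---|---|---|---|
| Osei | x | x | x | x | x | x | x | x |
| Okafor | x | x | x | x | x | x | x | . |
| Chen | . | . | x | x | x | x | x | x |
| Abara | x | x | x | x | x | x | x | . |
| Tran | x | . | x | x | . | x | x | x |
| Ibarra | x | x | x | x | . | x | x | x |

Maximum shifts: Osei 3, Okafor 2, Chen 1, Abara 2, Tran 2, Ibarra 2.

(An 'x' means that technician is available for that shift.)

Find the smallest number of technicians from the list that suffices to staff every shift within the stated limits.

4

9 slots to fill and no one can take more than 3, so at least ⌈9/3⌉ = 3 technicians are needed.
Any 3 technicians together have capacity at most 3+2+2 = 7 < 9 slots, so 3 can never suffice.
Osei, Okafor, Abara, and Tran alone can cover everything: Wed-AM→Okafor, Wed-PM→Osei, Thu-AM→Okafor, Thu-PM→Abara, Fri-AM→Osei, Fri-PM→Abara+Tran, Sat-AM→Tran, Sat-PM→Osei.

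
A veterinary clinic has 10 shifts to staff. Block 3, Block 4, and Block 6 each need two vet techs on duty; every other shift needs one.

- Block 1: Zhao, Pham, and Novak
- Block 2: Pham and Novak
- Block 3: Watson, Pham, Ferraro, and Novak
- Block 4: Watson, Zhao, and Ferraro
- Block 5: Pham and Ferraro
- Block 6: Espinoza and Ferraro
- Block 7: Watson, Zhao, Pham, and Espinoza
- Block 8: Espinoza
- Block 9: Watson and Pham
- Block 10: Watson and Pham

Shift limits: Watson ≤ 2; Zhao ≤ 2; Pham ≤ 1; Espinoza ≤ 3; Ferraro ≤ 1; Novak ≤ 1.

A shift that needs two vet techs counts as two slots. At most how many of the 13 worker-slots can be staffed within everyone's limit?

10

Total capacity across all vet techs is 2+2+1+3+1+1 = 10, and 13 slots are needed, so at most 10 can be filled.
An assignment achieving 10: Block 1→Zhao, Block 2→Pham, Block 3→Novak, Block 4→Zhao, Block 5→Ferraro, Block 6→Espinoza, Block 7→Espinoza, Block 8→Espinoza, Block 9→Watson, Block 10→Watson.
Loads: Watson 2/2, Zhao 2/2, Pham 1/1, Espinoza 3/3, Ferraro 1/1, Novak 1/1.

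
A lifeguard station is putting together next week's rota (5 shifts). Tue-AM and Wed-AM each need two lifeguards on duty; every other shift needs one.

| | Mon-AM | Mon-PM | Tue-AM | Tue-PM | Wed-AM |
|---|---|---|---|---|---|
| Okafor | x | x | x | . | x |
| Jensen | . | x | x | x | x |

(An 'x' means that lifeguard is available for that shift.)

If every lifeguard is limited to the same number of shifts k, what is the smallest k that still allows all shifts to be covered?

4

With 2 lifeguards and 7 worker-slots to fill, someone must work at least ⌈7/2⌉ = 4 shifts, so k ≥ 4.
k = 4 works: Mon-AM→Okafor, Mon-PM→Okafor, Tue-AM→Okafor+Jensen, Tue-PM→Jensen, Wed-AM→Okafor+Jensen.
Loads: Okafor 4, Jensen 3 — all ≤ 4.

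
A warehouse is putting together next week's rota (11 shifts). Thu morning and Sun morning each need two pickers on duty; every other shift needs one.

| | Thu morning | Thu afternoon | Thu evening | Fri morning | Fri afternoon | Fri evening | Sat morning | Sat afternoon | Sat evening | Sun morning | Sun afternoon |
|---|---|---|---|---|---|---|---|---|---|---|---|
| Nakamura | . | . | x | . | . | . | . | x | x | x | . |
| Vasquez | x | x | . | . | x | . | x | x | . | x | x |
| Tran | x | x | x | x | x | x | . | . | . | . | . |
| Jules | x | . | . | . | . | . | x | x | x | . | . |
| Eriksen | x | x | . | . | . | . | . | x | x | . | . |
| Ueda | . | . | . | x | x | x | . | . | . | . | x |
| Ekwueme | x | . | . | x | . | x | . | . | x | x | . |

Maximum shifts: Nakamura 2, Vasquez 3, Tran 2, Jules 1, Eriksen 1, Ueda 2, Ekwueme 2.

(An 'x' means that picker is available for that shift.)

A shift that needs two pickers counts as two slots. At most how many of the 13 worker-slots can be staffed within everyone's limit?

Total capacity across all pickers is 2+3+2+1+1+2+2 = 13, and 13 slots are needed, so at most 13 can be filled.
An assignment achieving 13: Thu morning→Tran+Ekwueme, Thu afternoon→Vasquez, Thu evening→Nakamura, Fri morning→Tran, Fri afternoon→Ueda, Fri evening→Ueda, Sat morning→Vasquez, Sat afternoon→Jules, Sat evening→Eriksen, Sun morning→Nakamura+Ekwueme, Sun afternoon→Vasquez.
Loads: Nakamura 2/2, Vasquez 3/3, Tran 2/2, Jules 1/1, Eriksen 1/1, Ueda 2/2, Ekwueme 2/2.

13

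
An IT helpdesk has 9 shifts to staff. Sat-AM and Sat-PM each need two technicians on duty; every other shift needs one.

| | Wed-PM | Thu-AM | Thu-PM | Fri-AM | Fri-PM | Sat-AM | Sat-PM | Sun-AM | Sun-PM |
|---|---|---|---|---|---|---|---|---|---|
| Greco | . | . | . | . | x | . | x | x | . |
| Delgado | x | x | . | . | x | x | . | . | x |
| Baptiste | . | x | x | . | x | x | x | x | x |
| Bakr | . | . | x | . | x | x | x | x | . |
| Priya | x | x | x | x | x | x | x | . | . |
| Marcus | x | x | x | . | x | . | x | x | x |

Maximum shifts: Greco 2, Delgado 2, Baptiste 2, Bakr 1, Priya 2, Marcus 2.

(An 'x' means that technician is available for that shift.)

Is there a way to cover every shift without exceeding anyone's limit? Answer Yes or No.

Fri-AM can only be covered by Priya, so that assignment is forced.
One valid schedule: Wed-PM→Delgado, Thu-AM→Baptiste, Thu-PM→Baptiste, Fri-AM→Priya, Fri-PM→Marcus, Sat-AM→Bakr+Priya, Sat-PM→Greco+Marcus, Sun-AM→Greco, Sun-PM→Delgado.
Loads: Greco 2/2, Delgado 2/2, Baptiste 2/2, Bakr 1/1, Priya 2/2, Marcus 2/2 — all within limits.

Yes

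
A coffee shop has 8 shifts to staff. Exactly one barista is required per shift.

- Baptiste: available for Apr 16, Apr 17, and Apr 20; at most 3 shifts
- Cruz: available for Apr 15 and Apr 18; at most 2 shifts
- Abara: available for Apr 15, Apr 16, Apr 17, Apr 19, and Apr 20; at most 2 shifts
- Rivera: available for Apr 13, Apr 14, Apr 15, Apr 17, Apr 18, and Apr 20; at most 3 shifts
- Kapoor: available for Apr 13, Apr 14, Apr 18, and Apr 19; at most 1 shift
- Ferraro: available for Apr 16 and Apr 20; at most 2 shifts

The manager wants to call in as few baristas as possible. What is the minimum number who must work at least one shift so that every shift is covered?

8 slots to fill and no one can take more than 3, so at least ⌈8/3⌉ = 3 baristas are needed.
Baptiste, Abara, and Rivera alone can cover everything: Apr 13→Rivera, Apr 14→Rivera, Apr 15→Abara, Apr 16→Baptiste, Apr 17→Baptiste, Apr 18→Rivera, Apr 19→Abara, Apr 20→Baptiste.

3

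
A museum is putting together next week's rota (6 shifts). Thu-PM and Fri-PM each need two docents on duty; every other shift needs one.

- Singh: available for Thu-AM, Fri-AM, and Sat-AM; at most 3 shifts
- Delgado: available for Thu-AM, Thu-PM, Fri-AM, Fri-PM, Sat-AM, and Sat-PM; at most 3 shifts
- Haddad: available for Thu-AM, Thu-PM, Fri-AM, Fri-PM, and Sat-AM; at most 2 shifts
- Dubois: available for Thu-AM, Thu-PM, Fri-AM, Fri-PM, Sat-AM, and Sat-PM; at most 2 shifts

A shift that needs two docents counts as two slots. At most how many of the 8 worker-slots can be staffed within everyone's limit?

8

Total capacity across all docents is 3+3+2+2 = 10, and 8 slots are needed, so at most 8 can be filled.
An assignment achieving 8: Thu-AM→Singh, Thu-PM→Delgado+Haddad, Fri-AM→Singh, Fri-PM→Delgado+Haddad, Sat-AM→Singh, Sat-PM→Delgado.
Loads: Singh 3/3, Delgado 3/3, Haddad 2/2, Dubois 0/2.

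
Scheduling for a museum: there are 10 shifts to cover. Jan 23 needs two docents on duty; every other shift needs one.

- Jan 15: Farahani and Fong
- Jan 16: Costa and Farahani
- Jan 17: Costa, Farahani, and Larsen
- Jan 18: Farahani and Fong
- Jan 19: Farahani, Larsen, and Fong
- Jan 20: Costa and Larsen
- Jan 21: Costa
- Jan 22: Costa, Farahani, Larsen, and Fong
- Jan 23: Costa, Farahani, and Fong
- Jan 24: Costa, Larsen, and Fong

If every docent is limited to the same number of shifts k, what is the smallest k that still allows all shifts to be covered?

3

With 4 docents and 11 worker-slots to fill, someone must work at least ⌈11/4⌉ = 3 shifts, so k ≥ 3.
k = 3 works: Jan 15→Farahani, Jan 16→Costa, Jan 17→Larsen, Jan 18→Farahani, Jan 19→Larsen, Jan 20→Costa, Jan 21→Costa, Jan 22→Fong, Jan 23→Farahani+Fong, Jan 24→Larsen.
Loads: Costa 3, Farahani 3, Larsen 3, Fong 2 — all ≤ 3.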